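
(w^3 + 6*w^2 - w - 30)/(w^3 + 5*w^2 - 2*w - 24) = (w + 5)/(w + 4)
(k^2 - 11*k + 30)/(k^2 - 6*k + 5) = (k - 6)/(k - 1)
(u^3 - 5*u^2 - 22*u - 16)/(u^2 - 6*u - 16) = u + 1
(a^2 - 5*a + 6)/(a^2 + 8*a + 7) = (a^2 - 5*a + 6)/(a^2 + 8*a + 7)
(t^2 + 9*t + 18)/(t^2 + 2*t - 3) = (t + 6)/(t - 1)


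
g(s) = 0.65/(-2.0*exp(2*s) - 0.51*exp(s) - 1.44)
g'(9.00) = 0.00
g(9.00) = 0.00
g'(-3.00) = 0.01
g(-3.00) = -0.44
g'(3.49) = 0.00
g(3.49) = -0.00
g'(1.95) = 0.01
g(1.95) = -0.01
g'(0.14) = 0.18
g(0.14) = -0.14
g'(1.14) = 0.05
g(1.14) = -0.03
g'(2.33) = 0.01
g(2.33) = -0.00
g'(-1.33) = 0.09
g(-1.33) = -0.38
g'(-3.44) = 0.01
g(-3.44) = -0.45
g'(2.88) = 0.00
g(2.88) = -0.00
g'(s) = 0.65*(4.0*exp(2*s) + 0.51*exp(s))/(-2.0*exp(2*s) - 0.51*exp(s) - 1.44)^2 = (2.6*exp(s) + 0.3315)*exp(s)/(2.0*exp(2*s) + 0.51*exp(s) + 1.44)^2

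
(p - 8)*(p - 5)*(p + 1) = p^3 - 12*p^2 + 27*p + 40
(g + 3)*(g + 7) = g^2 + 10*g + 21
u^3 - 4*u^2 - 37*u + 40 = (u - 8)*(u - 1)*(u + 5)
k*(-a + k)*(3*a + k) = -3*a^2*k + 2*a*k^2 + k^3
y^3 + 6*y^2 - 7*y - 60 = (y - 3)*(y + 4)*(y + 5)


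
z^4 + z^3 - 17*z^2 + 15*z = z*(z - 3)*(z - 1)*(z + 5)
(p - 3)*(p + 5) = p^2 + 2*p - 15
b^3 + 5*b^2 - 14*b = b*(b - 2)*(b + 7)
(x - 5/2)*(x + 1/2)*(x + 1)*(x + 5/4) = x^4 + x^3/4 - 9*x^2/2 - 85*x/16 - 25/16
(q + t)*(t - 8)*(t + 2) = q*t^2 - 6*q*t - 16*q + t^3 - 6*t^2 - 16*t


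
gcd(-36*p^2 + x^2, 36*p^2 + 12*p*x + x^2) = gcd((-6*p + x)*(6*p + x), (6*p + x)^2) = 6*p + x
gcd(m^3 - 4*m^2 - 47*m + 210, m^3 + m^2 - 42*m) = m^2 + m - 42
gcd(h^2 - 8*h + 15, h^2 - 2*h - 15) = h - 5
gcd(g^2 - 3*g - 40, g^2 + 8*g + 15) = g + 5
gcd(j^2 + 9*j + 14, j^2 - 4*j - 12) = j + 2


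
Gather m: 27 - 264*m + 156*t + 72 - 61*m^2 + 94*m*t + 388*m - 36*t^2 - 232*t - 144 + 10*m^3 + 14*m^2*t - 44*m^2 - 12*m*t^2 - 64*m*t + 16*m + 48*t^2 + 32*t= 10*m^3 + m^2*(14*t - 105) + m*(-12*t^2 + 30*t + 140) + 12*t^2 - 44*t - 45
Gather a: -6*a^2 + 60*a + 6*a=-6*a^2 + 66*a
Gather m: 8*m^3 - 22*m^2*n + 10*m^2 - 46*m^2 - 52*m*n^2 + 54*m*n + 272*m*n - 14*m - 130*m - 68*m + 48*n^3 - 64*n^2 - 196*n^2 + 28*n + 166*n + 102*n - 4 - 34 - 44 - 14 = 8*m^3 + m^2*(-22*n - 36) + m*(-52*n^2 + 326*n - 212) + 48*n^3 - 260*n^2 + 296*n - 96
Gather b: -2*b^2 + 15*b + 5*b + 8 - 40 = -2*b^2 + 20*b - 32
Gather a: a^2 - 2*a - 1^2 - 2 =a^2 - 2*a - 3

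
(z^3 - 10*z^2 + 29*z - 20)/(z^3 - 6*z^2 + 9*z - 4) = (z - 5)/(z - 1)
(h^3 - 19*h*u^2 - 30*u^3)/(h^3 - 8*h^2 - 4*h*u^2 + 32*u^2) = (-h^2 + 2*h*u + 15*u^2)/(-h^2 + 2*h*u + 8*h - 16*u)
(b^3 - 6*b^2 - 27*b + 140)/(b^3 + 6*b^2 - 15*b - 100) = (b - 7)/(b + 5)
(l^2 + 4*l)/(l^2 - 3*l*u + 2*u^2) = l*(l + 4)/(l^2 - 3*l*u + 2*u^2)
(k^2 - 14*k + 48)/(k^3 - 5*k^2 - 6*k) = (k - 8)/(k*(k + 1))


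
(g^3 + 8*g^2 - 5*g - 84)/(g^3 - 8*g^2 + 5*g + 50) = (g^3 + 8*g^2 - 5*g - 84)/(g^3 - 8*g^2 + 5*g + 50)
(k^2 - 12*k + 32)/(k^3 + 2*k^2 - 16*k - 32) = (k - 8)/(k^2 + 6*k + 8)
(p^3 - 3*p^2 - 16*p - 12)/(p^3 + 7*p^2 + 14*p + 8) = (p - 6)/(p + 4)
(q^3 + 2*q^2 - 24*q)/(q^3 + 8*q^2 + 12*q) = (q - 4)/(q + 2)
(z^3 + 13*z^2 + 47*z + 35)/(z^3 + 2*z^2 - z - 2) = (z^2 + 12*z + 35)/(z^2 + z - 2)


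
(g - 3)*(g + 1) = g^2 - 2*g - 3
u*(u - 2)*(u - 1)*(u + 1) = u^4 - 2*u^3 - u^2 + 2*u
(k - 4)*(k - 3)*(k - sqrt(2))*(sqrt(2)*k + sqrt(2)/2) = sqrt(2)*k^4 - 13*sqrt(2)*k^3/2 - 2*k^3 + 17*sqrt(2)*k^2/2 + 13*k^2 - 17*k + 6*sqrt(2)*k - 12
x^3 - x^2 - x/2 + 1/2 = (x - 1)*(x - sqrt(2)/2)*(x + sqrt(2)/2)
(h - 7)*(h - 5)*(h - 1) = h^3 - 13*h^2 + 47*h - 35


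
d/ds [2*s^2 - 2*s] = 4*s - 2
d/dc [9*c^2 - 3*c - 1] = 18*c - 3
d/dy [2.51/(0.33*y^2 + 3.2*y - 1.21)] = (-1.6566*y - 8.032)/(0.33*y^2 + 3.2*y - 1.21)^2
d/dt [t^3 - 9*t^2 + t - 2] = 3*t^2 - 18*t + 1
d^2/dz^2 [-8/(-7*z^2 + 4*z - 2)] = 16*(-49*z^2 + 28*z + 4*(7*z - 2)^2 - 14)/(7*z^2 - 4*z + 2)^3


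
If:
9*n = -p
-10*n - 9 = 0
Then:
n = -9/10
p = 81/10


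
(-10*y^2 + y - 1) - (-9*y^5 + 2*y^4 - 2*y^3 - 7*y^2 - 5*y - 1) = 9*y^5 - 2*y^4 + 2*y^3 - 3*y^2 + 6*y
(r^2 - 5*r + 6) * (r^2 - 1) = r^4 - 5*r^3 + 5*r^2 + 5*r - 6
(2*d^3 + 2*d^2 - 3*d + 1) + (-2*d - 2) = 2*d^3 + 2*d^2 - 5*d - 1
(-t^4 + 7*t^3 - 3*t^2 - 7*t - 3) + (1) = -t^4 + 7*t^3 - 3*t^2 - 7*t - 2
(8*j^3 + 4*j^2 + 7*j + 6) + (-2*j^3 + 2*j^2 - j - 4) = 6*j^3 + 6*j^2 + 6*j + 2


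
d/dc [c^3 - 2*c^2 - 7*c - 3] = 3*c^2 - 4*c - 7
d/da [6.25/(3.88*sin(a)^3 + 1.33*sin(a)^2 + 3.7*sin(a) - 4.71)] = (-16.625*sin(a) + 36.375*cos(2*a) - 59.5)*cos(a)/(3.88*sin(a)^3 + 1.33*sin(a)^2 + 3.7*sin(a) - 4.71)^2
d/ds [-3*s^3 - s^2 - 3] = s*(-9*s - 2)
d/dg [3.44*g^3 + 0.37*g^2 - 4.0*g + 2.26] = 10.32*g^2 + 0.74*g - 4.0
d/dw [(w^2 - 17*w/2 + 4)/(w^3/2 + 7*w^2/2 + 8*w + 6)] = (-2*w^3 + 38*w^2 + 51*w - 166)/(w^5 + 12*w^4 + 57*w^3 + 134*w^2 + 156*w + 72)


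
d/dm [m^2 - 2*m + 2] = 2*m - 2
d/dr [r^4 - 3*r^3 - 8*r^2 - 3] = r*(4*r^2 - 9*r - 16)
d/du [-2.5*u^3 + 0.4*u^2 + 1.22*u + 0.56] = -7.5*u^2 + 0.8*u + 1.22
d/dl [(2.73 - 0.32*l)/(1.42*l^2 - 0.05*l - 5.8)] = (0.4544*l^2 - 7.7532*l + 1.9925)/(2.0164*l^4 - 0.142*l^3 - 16.4695*l^2 + 0.58*l + 33.64)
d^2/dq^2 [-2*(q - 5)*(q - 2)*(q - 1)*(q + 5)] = -24*q^2 + 36*q + 92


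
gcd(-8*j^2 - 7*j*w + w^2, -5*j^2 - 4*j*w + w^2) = j + w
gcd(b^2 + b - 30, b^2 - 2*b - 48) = b + 6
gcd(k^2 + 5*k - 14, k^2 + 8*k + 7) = k + 7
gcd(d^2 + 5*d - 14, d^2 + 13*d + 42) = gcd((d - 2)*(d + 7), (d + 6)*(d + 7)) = d + 7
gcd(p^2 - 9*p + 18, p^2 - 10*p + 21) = p - 3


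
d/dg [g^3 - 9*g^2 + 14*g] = 3*g^2 - 18*g + 14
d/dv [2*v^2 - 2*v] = 4*v - 2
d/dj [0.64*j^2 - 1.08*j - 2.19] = 1.28*j - 1.08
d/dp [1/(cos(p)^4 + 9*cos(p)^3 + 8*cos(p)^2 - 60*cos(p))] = (4*cos(p)^3 + 27*cos(p)^2 + 16*cos(p) - 60)*sin(p)/((cos(p)^3 + 9*cos(p)^2 + 8*cos(p) - 60)^2*cos(p)^2)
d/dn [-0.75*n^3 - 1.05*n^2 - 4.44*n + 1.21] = -2.25*n^2 - 2.1*n - 4.44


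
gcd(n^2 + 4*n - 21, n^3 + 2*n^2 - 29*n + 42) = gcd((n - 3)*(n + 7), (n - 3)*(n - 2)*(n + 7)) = n^2 + 4*n - 21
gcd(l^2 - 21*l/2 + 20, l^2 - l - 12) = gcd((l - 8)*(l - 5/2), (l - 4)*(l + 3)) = 1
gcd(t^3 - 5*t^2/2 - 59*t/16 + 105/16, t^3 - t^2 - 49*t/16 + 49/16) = t + 7/4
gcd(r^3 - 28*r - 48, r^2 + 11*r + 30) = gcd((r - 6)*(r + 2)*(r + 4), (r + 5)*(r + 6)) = 1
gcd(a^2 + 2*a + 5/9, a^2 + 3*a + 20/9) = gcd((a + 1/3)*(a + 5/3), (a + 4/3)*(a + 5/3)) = a + 5/3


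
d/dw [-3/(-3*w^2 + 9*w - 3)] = (3 - 2*w)/(w^2 - 3*w + 1)^2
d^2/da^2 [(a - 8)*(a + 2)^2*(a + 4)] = 12*a^2 - 88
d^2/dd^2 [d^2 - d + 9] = 2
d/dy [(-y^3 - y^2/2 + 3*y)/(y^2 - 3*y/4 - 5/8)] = 8*(-8*y^4 + 12*y^3 - 6*y^2 + 5*y - 15)/(64*y^4 - 96*y^3 - 44*y^2 + 60*y + 25)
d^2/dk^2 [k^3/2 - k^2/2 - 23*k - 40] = 3*k - 1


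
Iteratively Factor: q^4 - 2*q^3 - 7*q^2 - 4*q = (q)*(q^3 - 2*q^2 - 7*q - 4) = q*(q - 4)*(q^2 + 2*q + 1) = q*(q - 4)*(q + 1)*(q + 1)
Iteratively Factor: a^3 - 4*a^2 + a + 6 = (a + 1)*(a^2 - 5*a + 6) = (a - 2)*(a + 1)*(a - 3)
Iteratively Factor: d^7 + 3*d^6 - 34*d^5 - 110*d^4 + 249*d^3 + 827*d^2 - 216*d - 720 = (d - 1)*(d^6 + 4*d^5 - 30*d^4 - 140*d^3 + 109*d^2 + 936*d + 720) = (d - 5)*(d - 1)*(d^5 + 9*d^4 + 15*d^3 - 65*d^2 - 216*d - 144) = (d - 5)*(d - 1)*(d + 3)*(d^4 + 6*d^3 - 3*d^2 - 56*d - 48) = (d - 5)*(d - 1)*(d + 1)*(d + 3)*(d^3 + 5*d^2 - 8*d - 48) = (d - 5)*(d - 1)*(d + 1)*(d + 3)*(d + 4)*(d^2 + d - 12) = (d - 5)*(d - 3)*(d - 1)*(d + 1)*(d + 3)*(d + 4)*(d + 4)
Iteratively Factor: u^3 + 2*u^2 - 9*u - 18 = (u + 3)*(u^2 - u - 6) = (u + 2)*(u + 3)*(u - 3)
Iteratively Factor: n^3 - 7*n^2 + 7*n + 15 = (n - 3)*(n^2 - 4*n - 5) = (n - 3)*(n + 1)*(n - 5)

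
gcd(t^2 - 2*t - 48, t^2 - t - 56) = t - 8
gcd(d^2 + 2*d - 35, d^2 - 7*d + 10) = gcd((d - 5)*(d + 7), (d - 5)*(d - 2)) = d - 5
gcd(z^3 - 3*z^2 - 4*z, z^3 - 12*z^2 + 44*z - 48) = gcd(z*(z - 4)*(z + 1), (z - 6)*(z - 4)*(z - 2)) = z - 4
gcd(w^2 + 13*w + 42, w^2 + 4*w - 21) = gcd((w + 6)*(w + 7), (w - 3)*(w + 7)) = w + 7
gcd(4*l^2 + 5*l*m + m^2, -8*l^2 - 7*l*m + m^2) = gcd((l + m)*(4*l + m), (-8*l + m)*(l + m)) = l + m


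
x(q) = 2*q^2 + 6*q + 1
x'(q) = 4*q + 6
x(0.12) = 1.75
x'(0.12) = 6.48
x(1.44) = 13.79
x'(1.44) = 11.76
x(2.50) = 28.50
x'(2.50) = 16.00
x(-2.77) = -0.27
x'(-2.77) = -5.08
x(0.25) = 2.62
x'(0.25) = 7.00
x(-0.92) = -2.83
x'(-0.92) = 2.32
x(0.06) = 1.37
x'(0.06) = 6.24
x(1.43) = 13.67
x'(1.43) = 11.72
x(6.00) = 109.00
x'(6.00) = 30.00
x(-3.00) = 1.00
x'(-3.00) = -6.00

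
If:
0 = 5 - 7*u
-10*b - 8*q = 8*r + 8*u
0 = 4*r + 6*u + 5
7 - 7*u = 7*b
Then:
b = 2/7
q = 5/4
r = -65/28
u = 5/7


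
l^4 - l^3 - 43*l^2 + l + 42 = (l - 7)*(l - 1)*(l + 1)*(l + 6)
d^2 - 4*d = d*(d - 4)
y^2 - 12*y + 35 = (y - 7)*(y - 5)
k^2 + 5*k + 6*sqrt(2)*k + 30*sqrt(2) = (k + 5)*(k + 6*sqrt(2))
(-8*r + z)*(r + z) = -8*r^2 - 7*r*z + z^2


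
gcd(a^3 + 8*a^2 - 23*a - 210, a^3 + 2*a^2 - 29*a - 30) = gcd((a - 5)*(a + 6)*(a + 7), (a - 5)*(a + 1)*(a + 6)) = a^2 + a - 30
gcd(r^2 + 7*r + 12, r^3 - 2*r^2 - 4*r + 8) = 1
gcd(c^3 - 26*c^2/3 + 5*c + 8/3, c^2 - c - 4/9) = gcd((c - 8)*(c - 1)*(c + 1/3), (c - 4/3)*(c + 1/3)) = c + 1/3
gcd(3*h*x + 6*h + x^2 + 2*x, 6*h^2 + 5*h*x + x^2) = 3*h + x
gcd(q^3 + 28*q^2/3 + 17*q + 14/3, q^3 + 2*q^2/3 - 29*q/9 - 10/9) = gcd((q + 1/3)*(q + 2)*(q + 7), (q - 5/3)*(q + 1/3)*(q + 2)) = q^2 + 7*q/3 + 2/3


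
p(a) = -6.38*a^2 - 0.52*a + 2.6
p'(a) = -12.76*a - 0.52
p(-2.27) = -29.10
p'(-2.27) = 28.45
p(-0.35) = 2.00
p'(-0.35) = 3.95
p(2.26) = -31.16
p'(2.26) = -29.36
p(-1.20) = -5.96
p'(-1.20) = 14.79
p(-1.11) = -4.68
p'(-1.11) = 13.64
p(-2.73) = -43.53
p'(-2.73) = 34.31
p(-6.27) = -244.96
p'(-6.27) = 79.49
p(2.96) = -54.84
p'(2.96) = -38.29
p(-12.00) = -909.88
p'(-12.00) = 152.60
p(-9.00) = -509.50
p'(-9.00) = 114.32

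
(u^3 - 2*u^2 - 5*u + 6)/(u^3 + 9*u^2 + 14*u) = (u^2 - 4*u + 3)/(u*(u + 7))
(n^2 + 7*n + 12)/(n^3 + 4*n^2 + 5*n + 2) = (n^2 + 7*n + 12)/(n^3 + 4*n^2 + 5*n + 2)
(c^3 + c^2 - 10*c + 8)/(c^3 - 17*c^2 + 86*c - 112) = (c^2 + 3*c - 4)/(c^2 - 15*c + 56)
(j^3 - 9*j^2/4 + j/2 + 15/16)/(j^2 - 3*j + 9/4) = (8*j^2 - 6*j - 5)/(4*(2*j - 3))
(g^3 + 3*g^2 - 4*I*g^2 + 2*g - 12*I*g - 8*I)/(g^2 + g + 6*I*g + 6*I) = (g^2 + g*(2 - 4*I) - 8*I)/(g + 6*I)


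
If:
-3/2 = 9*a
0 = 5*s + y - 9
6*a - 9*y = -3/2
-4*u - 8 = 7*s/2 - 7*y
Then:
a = -1/6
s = 161/90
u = -2497/720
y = 1/18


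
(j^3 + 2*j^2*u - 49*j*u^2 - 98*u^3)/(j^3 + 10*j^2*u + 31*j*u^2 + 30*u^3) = (j^2 - 49*u^2)/(j^2 + 8*j*u + 15*u^2)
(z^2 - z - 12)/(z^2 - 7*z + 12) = (z + 3)/(z - 3)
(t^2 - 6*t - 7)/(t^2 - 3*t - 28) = (t + 1)/(t + 4)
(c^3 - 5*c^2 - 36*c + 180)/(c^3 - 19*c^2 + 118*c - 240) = (c + 6)/(c - 8)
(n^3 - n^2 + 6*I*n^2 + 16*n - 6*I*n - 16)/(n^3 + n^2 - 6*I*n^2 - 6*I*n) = (n^3 + n^2*(-1 + 6*I) + 2*n*(8 - 3*I) - 16)/(n*(n^2 + n*(1 - 6*I) - 6*I))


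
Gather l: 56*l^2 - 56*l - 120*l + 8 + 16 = 56*l^2 - 176*l + 24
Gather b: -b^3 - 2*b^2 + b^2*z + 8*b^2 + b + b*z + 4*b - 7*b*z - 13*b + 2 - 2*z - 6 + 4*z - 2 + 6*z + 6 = -b^3 + b^2*(z + 6) + b*(-6*z - 8) + 8*z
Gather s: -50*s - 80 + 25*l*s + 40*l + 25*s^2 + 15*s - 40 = 40*l + 25*s^2 + s*(25*l - 35) - 120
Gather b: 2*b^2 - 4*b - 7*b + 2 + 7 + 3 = 2*b^2 - 11*b + 12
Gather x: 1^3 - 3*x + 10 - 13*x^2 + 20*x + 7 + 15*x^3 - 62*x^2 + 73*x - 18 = 15*x^3 - 75*x^2 + 90*x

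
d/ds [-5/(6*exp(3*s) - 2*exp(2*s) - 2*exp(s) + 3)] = (90*exp(2*s) - 20*exp(s) - 10)*exp(s)/(6*exp(3*s) - 2*exp(2*s) - 2*exp(s) + 3)^2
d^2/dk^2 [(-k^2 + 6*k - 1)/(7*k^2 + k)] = 2*(301*k^3 - 147*k^2 - 21*k - 1)/(k^3*(343*k^3 + 147*k^2 + 21*k + 1))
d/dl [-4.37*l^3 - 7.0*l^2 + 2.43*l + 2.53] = -13.11*l^2 - 14.0*l + 2.43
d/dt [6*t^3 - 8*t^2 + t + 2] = 18*t^2 - 16*t + 1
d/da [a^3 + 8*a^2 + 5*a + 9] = 3*a^2 + 16*a + 5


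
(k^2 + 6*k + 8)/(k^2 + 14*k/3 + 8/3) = 3*(k + 2)/(3*k + 2)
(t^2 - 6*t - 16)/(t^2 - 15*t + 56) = (t + 2)/(t - 7)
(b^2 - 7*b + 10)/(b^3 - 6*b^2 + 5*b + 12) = (b^2 - 7*b + 10)/(b^3 - 6*b^2 + 5*b + 12)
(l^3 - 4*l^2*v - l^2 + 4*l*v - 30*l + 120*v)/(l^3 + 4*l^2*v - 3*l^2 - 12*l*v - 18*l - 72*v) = (l^2 - 4*l*v + 5*l - 20*v)/(l^2 + 4*l*v + 3*l + 12*v)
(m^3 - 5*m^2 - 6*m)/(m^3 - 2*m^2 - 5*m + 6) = m*(m^2 - 5*m - 6)/(m^3 - 2*m^2 - 5*m + 6)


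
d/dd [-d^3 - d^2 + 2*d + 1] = -3*d^2 - 2*d + 2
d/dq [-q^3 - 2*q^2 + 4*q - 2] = -3*q^2 - 4*q + 4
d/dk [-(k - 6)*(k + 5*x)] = -2*k - 5*x + 6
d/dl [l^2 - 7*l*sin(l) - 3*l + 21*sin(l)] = -7*l*cos(l) + 2*l - 7*sin(l) + 21*cos(l) - 3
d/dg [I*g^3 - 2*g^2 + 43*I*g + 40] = 3*I*g^2 - 4*g + 43*I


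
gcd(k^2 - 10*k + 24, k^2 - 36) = k - 6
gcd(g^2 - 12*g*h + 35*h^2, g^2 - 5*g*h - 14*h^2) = g - 7*h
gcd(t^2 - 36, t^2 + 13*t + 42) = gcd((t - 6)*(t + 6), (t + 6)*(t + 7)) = t + 6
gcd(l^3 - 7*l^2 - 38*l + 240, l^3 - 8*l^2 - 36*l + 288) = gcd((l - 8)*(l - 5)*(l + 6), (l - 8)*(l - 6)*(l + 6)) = l^2 - 2*l - 48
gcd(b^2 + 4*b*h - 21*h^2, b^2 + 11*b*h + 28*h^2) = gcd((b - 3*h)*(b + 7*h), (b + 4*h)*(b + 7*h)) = b + 7*h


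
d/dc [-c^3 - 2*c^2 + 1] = c*(-3*c - 4)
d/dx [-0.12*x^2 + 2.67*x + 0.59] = 2.67 - 0.24*x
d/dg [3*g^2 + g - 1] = 6*g + 1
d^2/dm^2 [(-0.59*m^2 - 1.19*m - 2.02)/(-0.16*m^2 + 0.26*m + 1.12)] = (-1.38777878078145e-17*m^4 + 0.110016*m^3 + 0.94464*m^2 + 0.775296*m + 1.784208)/(0.004096*m^6 - 0.019968*m^5 - 0.053568*m^4 + 0.261976*m^3 + 0.374976*m^2 - 0.978432*m - 1.404928)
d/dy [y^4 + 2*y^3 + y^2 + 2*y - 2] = 4*y^3 + 6*y^2 + 2*y + 2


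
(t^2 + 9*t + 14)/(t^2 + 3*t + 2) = (t + 7)/(t + 1)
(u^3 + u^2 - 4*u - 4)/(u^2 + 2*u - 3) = (u^3 + u^2 - 4*u - 4)/(u^2 + 2*u - 3)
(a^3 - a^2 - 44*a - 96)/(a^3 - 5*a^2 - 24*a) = (a + 4)/a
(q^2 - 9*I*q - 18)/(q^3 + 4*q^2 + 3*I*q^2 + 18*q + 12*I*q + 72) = (q - 6*I)/(q^2 + q*(4 + 6*I) + 24*I)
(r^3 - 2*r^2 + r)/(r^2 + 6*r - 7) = r*(r - 1)/(r + 7)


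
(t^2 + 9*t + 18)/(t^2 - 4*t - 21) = (t + 6)/(t - 7)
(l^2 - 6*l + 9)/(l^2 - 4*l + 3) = (l - 3)/(l - 1)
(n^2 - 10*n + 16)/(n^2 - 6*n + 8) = (n - 8)/(n - 4)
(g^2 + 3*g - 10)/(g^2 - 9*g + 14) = (g + 5)/(g - 7)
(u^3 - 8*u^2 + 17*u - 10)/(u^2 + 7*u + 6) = (u^3 - 8*u^2 + 17*u - 10)/(u^2 + 7*u + 6)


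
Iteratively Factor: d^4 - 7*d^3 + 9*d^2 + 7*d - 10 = (d + 1)*(d^3 - 8*d^2 + 17*d - 10) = (d - 5)*(d + 1)*(d^2 - 3*d + 2) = (d - 5)*(d - 2)*(d + 1)*(d - 1)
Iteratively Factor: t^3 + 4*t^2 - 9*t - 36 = (t - 3)*(t^2 + 7*t + 12) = (t - 3)*(t + 4)*(t + 3)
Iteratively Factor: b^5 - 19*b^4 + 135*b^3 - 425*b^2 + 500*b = (b - 5)*(b^4 - 14*b^3 + 65*b^2 - 100*b) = (b - 5)*(b - 4)*(b^3 - 10*b^2 + 25*b) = (b - 5)^2*(b - 4)*(b^2 - 5*b) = b*(b - 5)^2*(b - 4)*(b - 5)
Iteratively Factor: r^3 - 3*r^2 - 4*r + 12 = (r + 2)*(r^2 - 5*r + 6) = (r - 2)*(r + 2)*(r - 3)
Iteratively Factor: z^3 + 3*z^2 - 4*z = (z + 4)*(z^2 - z) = (z - 1)*(z + 4)*(z)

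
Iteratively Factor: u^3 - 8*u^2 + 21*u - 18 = (u - 3)*(u^2 - 5*u + 6) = (u - 3)*(u - 2)*(u - 3)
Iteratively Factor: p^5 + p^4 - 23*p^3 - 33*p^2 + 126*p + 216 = (p + 3)*(p^4 - 2*p^3 - 17*p^2 + 18*p + 72) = (p - 3)*(p + 3)*(p^3 + p^2 - 14*p - 24) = (p - 3)*(p + 2)*(p + 3)*(p^2 - p - 12) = (p - 4)*(p - 3)*(p + 2)*(p + 3)*(p + 3)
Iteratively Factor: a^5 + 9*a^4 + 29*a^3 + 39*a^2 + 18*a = (a)*(a^4 + 9*a^3 + 29*a^2 + 39*a + 18) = a*(a + 3)*(a^3 + 6*a^2 + 11*a + 6) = a*(a + 1)*(a + 3)*(a^2 + 5*a + 6) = a*(a + 1)*(a + 3)^2*(a + 2)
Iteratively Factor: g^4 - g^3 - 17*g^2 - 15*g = (g + 3)*(g^3 - 4*g^2 - 5*g) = (g - 5)*(g + 3)*(g^2 + g) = (g - 5)*(g + 1)*(g + 3)*(g)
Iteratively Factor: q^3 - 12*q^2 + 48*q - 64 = (q - 4)*(q^2 - 8*q + 16) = (q - 4)^2*(q - 4)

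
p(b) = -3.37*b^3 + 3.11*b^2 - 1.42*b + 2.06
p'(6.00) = -328.06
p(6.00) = -622.42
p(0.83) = 1.10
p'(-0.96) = -16.71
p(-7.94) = 1896.31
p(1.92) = -13.05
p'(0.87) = -3.66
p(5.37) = -437.74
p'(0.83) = -3.22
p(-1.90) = 39.10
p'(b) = -10.11*b^2 + 6.22*b - 1.42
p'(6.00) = -328.06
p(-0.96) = 9.27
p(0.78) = 1.25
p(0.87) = 0.96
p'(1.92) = -26.75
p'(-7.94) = -688.18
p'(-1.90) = -49.74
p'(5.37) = -259.56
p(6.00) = -622.42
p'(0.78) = -2.72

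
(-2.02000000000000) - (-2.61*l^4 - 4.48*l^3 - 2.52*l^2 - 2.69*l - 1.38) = 2.61*l^4 + 4.48*l^3 + 2.52*l^2 + 2.69*l - 0.64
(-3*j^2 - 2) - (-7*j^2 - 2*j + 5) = 4*j^2 + 2*j - 7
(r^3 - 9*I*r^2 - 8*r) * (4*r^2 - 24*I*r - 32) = 4*r^5 - 60*I*r^4 - 280*r^3 + 480*I*r^2 + 256*r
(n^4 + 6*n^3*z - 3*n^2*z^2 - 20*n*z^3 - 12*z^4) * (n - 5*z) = n^5 + n^4*z - 33*n^3*z^2 - 5*n^2*z^3 + 88*n*z^4 + 60*z^5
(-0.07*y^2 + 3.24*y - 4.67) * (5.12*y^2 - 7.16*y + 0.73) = -0.3584*y^4 + 17.09*y^3 - 47.1599*y^2 + 35.8024*y - 3.4091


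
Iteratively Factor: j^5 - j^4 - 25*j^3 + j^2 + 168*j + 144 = (j + 1)*(j^4 - 2*j^3 - 23*j^2 + 24*j + 144) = (j + 1)*(j + 3)*(j^3 - 5*j^2 - 8*j + 48) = (j - 4)*(j + 1)*(j + 3)*(j^2 - j - 12) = (j - 4)^2*(j + 1)*(j + 3)*(j + 3)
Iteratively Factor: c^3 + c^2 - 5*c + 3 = (c - 1)*(c^2 + 2*c - 3) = (c - 1)^2*(c + 3)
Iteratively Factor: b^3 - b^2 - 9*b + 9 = (b - 1)*(b^2 - 9) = (b - 3)*(b - 1)*(b + 3)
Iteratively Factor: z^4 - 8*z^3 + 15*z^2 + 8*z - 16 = (z - 4)*(z^3 - 4*z^2 - z + 4) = (z - 4)*(z + 1)*(z^2 - 5*z + 4) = (z - 4)*(z - 1)*(z + 1)*(z - 4)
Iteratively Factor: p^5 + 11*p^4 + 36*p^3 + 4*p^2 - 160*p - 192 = (p + 4)*(p^4 + 7*p^3 + 8*p^2 - 28*p - 48) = (p + 3)*(p + 4)*(p^3 + 4*p^2 - 4*p - 16) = (p - 2)*(p + 3)*(p + 4)*(p^2 + 6*p + 8) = (p - 2)*(p + 2)*(p + 3)*(p + 4)*(p + 4)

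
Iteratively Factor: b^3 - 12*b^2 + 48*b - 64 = (b - 4)*(b^2 - 8*b + 16) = (b - 4)^2*(b - 4)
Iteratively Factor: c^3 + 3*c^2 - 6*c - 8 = (c - 2)*(c^2 + 5*c + 4) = (c - 2)*(c + 4)*(c + 1)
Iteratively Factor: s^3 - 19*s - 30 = (s + 2)*(s^2 - 2*s - 15) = (s - 5)*(s + 2)*(s + 3)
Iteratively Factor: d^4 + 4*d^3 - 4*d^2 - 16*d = (d)*(d^3 + 4*d^2 - 4*d - 16) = d*(d - 2)*(d^2 + 6*d + 8) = d*(d - 2)*(d + 2)*(d + 4)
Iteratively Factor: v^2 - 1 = (v - 1)*(v + 1)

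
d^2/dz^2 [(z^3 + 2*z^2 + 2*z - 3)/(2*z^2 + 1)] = 2*(6*z^3 - 48*z^2 - 9*z + 8)/(8*z^6 + 12*z^4 + 6*z^2 + 1)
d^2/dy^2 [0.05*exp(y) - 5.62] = 0.05*exp(y)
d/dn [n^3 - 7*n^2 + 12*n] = 3*n^2 - 14*n + 12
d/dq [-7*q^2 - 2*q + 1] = -14*q - 2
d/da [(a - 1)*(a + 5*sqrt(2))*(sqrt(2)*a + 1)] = 3*sqrt(2)*a^2 - 2*sqrt(2)*a + 22*a - 11 + 5*sqrt(2)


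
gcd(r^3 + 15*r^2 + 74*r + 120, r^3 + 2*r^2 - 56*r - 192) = r^2 + 10*r + 24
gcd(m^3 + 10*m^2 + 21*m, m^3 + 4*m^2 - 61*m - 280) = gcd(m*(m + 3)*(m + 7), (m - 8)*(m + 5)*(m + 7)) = m + 7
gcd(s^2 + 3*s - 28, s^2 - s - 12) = s - 4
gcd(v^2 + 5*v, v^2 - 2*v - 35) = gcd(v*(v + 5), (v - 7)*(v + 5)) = v + 5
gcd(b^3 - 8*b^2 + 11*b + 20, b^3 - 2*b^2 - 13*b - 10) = b^2 - 4*b - 5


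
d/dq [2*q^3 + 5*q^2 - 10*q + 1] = 6*q^2 + 10*q - 10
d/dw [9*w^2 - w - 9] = 18*w - 1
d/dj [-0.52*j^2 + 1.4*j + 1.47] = 1.4 - 1.04*j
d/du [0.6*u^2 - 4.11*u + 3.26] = 1.2*u - 4.11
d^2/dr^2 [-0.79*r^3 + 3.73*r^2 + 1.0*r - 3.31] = 7.46 - 4.74*r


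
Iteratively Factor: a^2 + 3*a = (a + 3)*(a)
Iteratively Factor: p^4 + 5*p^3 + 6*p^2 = (p)*(p^3 + 5*p^2 + 6*p) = p^2*(p^2 + 5*p + 6) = p^2*(p + 2)*(p + 3)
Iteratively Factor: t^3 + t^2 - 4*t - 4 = (t + 1)*(t^2 - 4) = (t + 1)*(t + 2)*(t - 2)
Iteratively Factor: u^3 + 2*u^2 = (u)*(u^2 + 2*u) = u^2*(u + 2)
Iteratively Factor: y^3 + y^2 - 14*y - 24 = (y + 2)*(y^2 - y - 12) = (y - 4)*(y + 2)*(y + 3)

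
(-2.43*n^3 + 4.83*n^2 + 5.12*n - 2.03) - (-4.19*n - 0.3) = -2.43*n^3 + 4.83*n^2 + 9.31*n - 1.73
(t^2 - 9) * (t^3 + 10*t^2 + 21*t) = t^5 + 10*t^4 + 12*t^3 - 90*t^2 - 189*t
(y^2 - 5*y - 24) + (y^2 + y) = 2*y^2 - 4*y - 24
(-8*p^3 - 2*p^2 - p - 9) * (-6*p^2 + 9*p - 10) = 48*p^5 - 60*p^4 + 68*p^3 + 65*p^2 - 71*p + 90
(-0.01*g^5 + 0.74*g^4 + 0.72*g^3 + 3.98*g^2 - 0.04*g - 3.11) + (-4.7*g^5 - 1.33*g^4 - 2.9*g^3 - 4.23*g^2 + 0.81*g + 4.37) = -4.71*g^5 - 0.59*g^4 - 2.18*g^3 - 0.25*g^2 + 0.77*g + 1.26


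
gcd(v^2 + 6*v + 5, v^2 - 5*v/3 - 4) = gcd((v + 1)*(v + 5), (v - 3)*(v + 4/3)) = 1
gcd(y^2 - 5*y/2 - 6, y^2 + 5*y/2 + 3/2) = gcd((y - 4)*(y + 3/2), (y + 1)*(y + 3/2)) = y + 3/2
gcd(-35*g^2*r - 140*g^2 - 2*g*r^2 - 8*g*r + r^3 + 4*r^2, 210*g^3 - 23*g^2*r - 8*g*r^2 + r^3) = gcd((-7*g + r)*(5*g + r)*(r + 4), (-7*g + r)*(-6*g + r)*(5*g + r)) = -35*g^2 - 2*g*r + r^2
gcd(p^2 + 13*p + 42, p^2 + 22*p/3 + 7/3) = p + 7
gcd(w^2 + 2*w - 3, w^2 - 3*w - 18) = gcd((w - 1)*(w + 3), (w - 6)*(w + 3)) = w + 3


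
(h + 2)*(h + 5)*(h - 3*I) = h^3 + 7*h^2 - 3*I*h^2 + 10*h - 21*I*h - 30*I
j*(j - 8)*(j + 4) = j^3 - 4*j^2 - 32*j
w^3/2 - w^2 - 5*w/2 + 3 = (w/2 + 1)*(w - 3)*(w - 1)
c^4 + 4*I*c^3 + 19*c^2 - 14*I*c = c*(c - 2*I)*(c - I)*(c + 7*I)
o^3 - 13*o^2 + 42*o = o*(o - 7)*(o - 6)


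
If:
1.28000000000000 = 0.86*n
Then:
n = 1.49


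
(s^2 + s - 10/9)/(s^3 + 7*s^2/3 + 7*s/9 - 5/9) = (3*s - 2)/(3*s^2 + 2*s - 1)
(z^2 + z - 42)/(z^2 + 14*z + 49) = (z - 6)/(z + 7)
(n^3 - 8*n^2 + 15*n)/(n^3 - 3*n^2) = (n - 5)/n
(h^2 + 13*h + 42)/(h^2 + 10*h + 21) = (h + 6)/(h + 3)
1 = 1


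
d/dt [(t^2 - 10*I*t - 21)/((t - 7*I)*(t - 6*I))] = 3*I/(-t^2 + 12*I*t + 36)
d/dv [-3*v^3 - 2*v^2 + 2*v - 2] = -9*v^2 - 4*v + 2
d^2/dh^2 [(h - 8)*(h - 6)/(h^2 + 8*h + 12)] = 4*(-11*h^3 + 54*h^2 + 828*h + 1992)/(h^6 + 24*h^5 + 228*h^4 + 1088*h^3 + 2736*h^2 + 3456*h + 1728)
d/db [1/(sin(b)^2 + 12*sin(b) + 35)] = -2*(sin(b) + 6)*cos(b)/(sin(b)^2 + 12*sin(b) + 35)^2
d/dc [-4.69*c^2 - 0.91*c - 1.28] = -9.38*c - 0.91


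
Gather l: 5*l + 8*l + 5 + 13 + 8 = 13*l + 26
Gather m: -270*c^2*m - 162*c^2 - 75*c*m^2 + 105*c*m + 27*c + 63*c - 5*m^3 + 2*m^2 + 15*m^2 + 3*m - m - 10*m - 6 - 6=-162*c^2 + 90*c - 5*m^3 + m^2*(17 - 75*c) + m*(-270*c^2 + 105*c - 8) - 12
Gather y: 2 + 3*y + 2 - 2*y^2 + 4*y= -2*y^2 + 7*y + 4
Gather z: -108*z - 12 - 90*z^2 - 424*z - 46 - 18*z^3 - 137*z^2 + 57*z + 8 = -18*z^3 - 227*z^2 - 475*z - 50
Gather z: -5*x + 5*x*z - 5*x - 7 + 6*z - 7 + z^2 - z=-10*x + z^2 + z*(5*x + 5) - 14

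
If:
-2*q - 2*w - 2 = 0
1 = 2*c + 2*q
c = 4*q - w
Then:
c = 7/12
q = -1/12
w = -11/12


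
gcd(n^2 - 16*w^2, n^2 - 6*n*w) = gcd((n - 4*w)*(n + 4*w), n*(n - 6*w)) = 1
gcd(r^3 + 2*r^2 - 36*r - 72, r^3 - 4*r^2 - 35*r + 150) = r + 6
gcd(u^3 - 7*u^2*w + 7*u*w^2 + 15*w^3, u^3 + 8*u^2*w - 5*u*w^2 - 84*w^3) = u - 3*w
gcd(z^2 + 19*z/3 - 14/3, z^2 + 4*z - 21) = z + 7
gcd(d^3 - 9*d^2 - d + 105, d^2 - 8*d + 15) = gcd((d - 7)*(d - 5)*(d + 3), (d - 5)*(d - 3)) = d - 5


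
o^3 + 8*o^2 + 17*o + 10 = (o + 1)*(o + 2)*(o + 5)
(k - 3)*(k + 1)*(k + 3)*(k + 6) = k^4 + 7*k^3 - 3*k^2 - 63*k - 54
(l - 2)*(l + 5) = l^2 + 3*l - 10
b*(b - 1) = b^2 - b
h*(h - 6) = h^2 - 6*h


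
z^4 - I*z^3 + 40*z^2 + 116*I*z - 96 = (z - 8*I)*(z + 2*I)^2*(z + 3*I)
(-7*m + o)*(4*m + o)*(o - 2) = -28*m^2*o + 56*m^2 - 3*m*o^2 + 6*m*o + o^3 - 2*o^2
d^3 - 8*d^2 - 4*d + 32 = (d - 8)*(d - 2)*(d + 2)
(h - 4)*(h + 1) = h^2 - 3*h - 4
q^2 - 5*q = q*(q - 5)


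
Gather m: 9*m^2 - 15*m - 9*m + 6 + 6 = 9*m^2 - 24*m + 12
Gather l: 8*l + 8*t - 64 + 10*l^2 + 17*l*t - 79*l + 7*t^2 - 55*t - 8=10*l^2 + l*(17*t - 71) + 7*t^2 - 47*t - 72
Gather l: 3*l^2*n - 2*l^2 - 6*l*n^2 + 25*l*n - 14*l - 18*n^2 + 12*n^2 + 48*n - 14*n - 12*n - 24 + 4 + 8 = l^2*(3*n - 2) + l*(-6*n^2 + 25*n - 14) - 6*n^2 + 22*n - 12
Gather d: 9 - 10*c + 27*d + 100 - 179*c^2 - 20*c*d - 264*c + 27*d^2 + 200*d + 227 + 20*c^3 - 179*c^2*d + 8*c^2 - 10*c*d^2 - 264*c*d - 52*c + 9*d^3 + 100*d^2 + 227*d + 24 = 20*c^3 - 171*c^2 - 326*c + 9*d^3 + d^2*(127 - 10*c) + d*(-179*c^2 - 284*c + 454) + 360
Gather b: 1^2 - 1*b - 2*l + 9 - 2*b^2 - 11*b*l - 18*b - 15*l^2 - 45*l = -2*b^2 + b*(-11*l - 19) - 15*l^2 - 47*l + 10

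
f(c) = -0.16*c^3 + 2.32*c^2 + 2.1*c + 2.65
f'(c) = -0.48*c^2 + 4.64*c + 2.1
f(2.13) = 16.10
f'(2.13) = 9.81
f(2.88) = 24.12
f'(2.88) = 11.48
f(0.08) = 2.83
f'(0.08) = 2.47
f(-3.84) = 37.86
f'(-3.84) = -22.80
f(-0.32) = 2.22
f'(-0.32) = 0.57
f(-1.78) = 7.17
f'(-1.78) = -7.68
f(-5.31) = 80.87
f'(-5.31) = -36.07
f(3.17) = 27.52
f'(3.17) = 11.99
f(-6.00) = 108.13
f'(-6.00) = -43.02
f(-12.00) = 588.01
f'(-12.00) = -122.70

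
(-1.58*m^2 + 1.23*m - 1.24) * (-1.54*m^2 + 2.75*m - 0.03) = 2.4332*m^4 - 6.2392*m^3 + 5.3395*m^2 - 3.4469*m + 0.0372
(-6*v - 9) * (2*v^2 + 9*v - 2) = -12*v^3 - 72*v^2 - 69*v + 18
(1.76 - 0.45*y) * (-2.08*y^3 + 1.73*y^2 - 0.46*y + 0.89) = 0.936*y^4 - 4.4393*y^3 + 3.2518*y^2 - 1.2101*y + 1.5664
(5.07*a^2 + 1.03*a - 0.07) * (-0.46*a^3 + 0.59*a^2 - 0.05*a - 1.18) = -2.3322*a^5 + 2.5175*a^4 + 0.3864*a^3 - 6.0754*a^2 - 1.2119*a + 0.0826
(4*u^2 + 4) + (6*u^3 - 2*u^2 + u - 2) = 6*u^3 + 2*u^2 + u + 2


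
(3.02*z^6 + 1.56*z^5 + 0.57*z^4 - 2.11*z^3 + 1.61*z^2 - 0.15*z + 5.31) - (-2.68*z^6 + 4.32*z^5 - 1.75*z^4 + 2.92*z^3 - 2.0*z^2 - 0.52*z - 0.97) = 5.7*z^6 - 2.76*z^5 + 2.32*z^4 - 5.03*z^3 + 3.61*z^2 + 0.37*z + 6.28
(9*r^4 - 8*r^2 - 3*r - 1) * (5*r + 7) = 45*r^5 + 63*r^4 - 40*r^3 - 71*r^2 - 26*r - 7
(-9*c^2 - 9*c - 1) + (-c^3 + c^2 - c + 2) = -c^3 - 8*c^2 - 10*c + 1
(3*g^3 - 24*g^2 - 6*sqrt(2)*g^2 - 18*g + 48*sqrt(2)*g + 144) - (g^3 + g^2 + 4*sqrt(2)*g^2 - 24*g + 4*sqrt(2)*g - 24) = 2*g^3 - 25*g^2 - 10*sqrt(2)*g^2 + 6*g + 44*sqrt(2)*g + 168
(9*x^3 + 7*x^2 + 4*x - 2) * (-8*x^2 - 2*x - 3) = -72*x^5 - 74*x^4 - 73*x^3 - 13*x^2 - 8*x + 6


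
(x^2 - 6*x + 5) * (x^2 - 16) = x^4 - 6*x^3 - 11*x^2 + 96*x - 80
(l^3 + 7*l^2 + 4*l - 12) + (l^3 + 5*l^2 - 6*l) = 2*l^3 + 12*l^2 - 2*l - 12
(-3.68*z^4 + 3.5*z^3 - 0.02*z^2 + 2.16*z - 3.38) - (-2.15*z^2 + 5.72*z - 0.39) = -3.68*z^4 + 3.5*z^3 + 2.13*z^2 - 3.56*z - 2.99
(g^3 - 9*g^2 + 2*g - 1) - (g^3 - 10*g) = -9*g^2 + 12*g - 1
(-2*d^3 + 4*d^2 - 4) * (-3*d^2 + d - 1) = 6*d^5 - 14*d^4 + 6*d^3 + 8*d^2 - 4*d + 4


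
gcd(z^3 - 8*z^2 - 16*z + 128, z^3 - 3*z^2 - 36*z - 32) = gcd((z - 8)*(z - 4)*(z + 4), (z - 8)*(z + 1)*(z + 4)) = z^2 - 4*z - 32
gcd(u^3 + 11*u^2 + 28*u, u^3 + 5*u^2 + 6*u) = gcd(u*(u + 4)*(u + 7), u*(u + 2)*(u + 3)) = u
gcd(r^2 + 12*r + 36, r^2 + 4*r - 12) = r + 6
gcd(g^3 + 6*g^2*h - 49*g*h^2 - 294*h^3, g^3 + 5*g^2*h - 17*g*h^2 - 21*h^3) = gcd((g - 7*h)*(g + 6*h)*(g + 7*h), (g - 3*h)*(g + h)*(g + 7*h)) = g + 7*h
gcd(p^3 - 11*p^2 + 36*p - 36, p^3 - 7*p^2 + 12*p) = p - 3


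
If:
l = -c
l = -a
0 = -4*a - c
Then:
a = 0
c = 0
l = 0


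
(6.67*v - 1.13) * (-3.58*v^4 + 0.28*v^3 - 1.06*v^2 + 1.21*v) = -23.8786*v^5 + 5.913*v^4 - 7.3866*v^3 + 9.2685*v^2 - 1.3673*v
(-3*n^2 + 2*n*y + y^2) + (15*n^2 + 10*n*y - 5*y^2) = 12*n^2 + 12*n*y - 4*y^2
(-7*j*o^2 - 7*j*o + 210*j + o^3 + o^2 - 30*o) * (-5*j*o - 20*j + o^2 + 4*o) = 35*j^2*o^3 + 175*j^2*o^2 - 910*j^2*o - 4200*j^2 - 12*j*o^4 - 60*j*o^3 + 312*j*o^2 + 1440*j*o + o^5 + 5*o^4 - 26*o^3 - 120*o^2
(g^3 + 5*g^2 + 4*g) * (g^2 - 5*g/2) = g^5 + 5*g^4/2 - 17*g^3/2 - 10*g^2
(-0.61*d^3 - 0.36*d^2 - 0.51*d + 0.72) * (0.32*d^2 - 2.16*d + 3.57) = -0.1952*d^5 + 1.2024*d^4 - 1.5633*d^3 + 0.0468000000000002*d^2 - 3.3759*d + 2.5704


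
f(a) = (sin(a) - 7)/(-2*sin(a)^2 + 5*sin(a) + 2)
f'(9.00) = -1.70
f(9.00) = -1.77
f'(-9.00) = -277.96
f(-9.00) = 18.52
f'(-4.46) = -0.12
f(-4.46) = -1.21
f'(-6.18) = 5.46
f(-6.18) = -2.77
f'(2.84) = -2.52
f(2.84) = -2.03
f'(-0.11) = 19.57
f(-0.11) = -4.98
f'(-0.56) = 29.84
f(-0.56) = 6.17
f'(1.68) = -0.05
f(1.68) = -1.20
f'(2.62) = -1.28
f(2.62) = -1.63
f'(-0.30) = 359.08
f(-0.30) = -20.98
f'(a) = (4*sin(a)*cos(a) - 5*cos(a))*(sin(a) - 7)/(-2*sin(a)^2 + 5*sin(a) + 2)^2 + cos(a)/(-2*sin(a)^2 + 5*sin(a) + 2) = (-28*sin(a) - cos(2*a) + 38)*cos(a)/(5*sin(a) + cos(2*a) + 1)^2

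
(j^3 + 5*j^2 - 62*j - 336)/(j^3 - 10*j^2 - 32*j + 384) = (j + 7)/(j - 8)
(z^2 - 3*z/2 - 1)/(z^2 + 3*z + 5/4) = 2*(z - 2)/(2*z + 5)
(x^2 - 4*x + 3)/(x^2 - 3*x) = (x - 1)/x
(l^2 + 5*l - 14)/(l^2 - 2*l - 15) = (-l^2 - 5*l + 14)/(-l^2 + 2*l + 15)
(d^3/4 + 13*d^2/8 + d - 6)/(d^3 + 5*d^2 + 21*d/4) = (d^3 + 13*d^2/2 + 4*d - 24)/(d*(4*d^2 + 20*d + 21))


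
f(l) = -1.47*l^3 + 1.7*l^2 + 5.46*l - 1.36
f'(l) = -4.41*l^2 + 3.4*l + 5.46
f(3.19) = -14.36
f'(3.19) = -28.57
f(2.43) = 0.85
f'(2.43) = -12.32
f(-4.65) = 157.81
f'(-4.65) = -105.71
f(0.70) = 2.79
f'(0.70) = 5.68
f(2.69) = -2.98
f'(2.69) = -17.31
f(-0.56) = -3.63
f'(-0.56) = 2.17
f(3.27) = -16.73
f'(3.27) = -30.58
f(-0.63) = -3.76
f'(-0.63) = 1.57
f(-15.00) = 5260.49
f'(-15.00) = -1037.79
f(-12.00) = 2718.08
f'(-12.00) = -670.38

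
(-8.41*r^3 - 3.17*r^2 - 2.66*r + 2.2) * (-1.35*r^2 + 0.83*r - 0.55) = 11.3535*r^5 - 2.7008*r^4 + 5.5854*r^3 - 3.4343*r^2 + 3.289*r - 1.21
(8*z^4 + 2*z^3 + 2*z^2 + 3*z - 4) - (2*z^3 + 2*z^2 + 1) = 8*z^4 + 3*z - 5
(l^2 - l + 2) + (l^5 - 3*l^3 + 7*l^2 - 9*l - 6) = l^5 - 3*l^3 + 8*l^2 - 10*l - 4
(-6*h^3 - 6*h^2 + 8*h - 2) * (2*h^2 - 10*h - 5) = -12*h^5 + 48*h^4 + 106*h^3 - 54*h^2 - 20*h + 10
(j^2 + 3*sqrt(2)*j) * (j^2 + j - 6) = j^4 + j^3 + 3*sqrt(2)*j^3 - 6*j^2 + 3*sqrt(2)*j^2 - 18*sqrt(2)*j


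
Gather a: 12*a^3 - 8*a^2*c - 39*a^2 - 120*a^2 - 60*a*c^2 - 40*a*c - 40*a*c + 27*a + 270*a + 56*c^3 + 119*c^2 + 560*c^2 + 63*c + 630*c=12*a^3 + a^2*(-8*c - 159) + a*(-60*c^2 - 80*c + 297) + 56*c^3 + 679*c^2 + 693*c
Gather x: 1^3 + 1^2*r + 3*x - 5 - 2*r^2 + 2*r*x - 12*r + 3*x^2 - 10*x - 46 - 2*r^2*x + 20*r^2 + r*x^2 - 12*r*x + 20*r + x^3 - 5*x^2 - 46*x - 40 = 18*r^2 + 9*r + x^3 + x^2*(r - 2) + x*(-2*r^2 - 10*r - 53) - 90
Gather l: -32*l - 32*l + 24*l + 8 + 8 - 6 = 10 - 40*l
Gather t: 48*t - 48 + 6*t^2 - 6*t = 6*t^2 + 42*t - 48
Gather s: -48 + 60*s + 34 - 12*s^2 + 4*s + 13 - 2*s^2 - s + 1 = -14*s^2 + 63*s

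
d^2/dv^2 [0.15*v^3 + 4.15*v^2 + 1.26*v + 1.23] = 0.9*v + 8.3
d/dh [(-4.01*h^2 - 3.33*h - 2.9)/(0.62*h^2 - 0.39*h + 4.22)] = (3.6285*h^2 - 30.2484*h - 15.1836)/(0.3844*h^4 - 0.4836*h^3 + 5.3849*h^2 - 3.2916*h + 17.8084)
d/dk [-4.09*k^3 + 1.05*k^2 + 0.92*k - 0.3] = -12.27*k^2 + 2.1*k + 0.92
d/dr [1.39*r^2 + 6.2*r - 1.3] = 2.78*r + 6.2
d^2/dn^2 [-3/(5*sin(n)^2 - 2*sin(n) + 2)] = 6*(50*sin(n)^4 - 15*sin(n)^3 - 93*sin(n)^2 + 32*sin(n) + 6)/(5*sin(n)^2 - 2*sin(n) + 2)^3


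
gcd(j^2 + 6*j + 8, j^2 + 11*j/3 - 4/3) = j + 4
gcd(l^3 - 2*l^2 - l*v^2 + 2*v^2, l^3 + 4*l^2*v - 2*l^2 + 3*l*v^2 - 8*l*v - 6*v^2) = l^2 + l*v - 2*l - 2*v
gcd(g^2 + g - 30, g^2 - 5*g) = g - 5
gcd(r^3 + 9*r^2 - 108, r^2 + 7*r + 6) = r + 6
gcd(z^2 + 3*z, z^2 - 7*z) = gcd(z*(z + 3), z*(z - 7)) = z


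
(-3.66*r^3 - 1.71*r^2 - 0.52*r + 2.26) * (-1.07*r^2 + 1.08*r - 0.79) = 3.9162*r^5 - 2.1231*r^4 + 1.601*r^3 - 1.6289*r^2 + 2.8516*r - 1.7854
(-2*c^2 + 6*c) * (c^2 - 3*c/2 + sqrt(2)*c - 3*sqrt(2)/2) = -2*c^4 - 2*sqrt(2)*c^3 + 9*c^3 - 9*c^2 + 9*sqrt(2)*c^2 - 9*sqrt(2)*c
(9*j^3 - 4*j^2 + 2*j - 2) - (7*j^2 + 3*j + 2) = 9*j^3 - 11*j^2 - j - 4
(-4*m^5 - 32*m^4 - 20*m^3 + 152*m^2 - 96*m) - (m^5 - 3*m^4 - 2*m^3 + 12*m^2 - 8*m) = -5*m^5 - 29*m^4 - 18*m^3 + 140*m^2 - 88*m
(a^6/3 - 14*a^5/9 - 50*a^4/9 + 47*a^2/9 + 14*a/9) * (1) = a^6/3 - 14*a^5/9 - 50*a^4/9 + 47*a^2/9 + 14*a/9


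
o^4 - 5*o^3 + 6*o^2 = o^2*(o - 3)*(o - 2)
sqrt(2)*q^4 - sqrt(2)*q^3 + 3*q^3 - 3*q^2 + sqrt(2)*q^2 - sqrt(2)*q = q*(q - 1)*(q + sqrt(2))*(sqrt(2)*q + 1)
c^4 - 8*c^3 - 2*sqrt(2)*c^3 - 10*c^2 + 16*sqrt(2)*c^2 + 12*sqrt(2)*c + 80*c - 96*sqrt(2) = (c - 8)*(c - 3*sqrt(2))*(c - sqrt(2))*(c + 2*sqrt(2))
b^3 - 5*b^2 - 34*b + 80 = (b - 8)*(b - 2)*(b + 5)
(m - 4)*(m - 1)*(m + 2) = m^3 - 3*m^2 - 6*m + 8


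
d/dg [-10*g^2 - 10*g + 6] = -20*g - 10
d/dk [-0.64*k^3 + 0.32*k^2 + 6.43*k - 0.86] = -1.92*k^2 + 0.64*k + 6.43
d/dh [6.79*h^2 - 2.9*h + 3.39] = 13.58*h - 2.9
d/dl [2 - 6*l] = -6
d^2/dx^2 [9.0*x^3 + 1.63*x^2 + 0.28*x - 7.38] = 54.0*x + 3.26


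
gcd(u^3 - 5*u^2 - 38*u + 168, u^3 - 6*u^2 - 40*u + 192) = u^2 + 2*u - 24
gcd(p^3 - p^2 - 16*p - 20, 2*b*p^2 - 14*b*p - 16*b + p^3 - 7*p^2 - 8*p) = 1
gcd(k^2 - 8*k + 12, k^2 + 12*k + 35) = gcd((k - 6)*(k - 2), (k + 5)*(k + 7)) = 1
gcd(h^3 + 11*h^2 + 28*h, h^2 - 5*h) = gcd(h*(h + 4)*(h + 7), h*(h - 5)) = h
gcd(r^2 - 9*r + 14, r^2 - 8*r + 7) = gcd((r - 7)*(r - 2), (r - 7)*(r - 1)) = r - 7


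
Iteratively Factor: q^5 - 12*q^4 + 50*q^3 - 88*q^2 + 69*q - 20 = (q - 4)*(q^4 - 8*q^3 + 18*q^2 - 16*q + 5) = (q - 4)*(q - 1)*(q^3 - 7*q^2 + 11*q - 5) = (q - 5)*(q - 4)*(q - 1)*(q^2 - 2*q + 1) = (q - 5)*(q - 4)*(q - 1)^2*(q - 1)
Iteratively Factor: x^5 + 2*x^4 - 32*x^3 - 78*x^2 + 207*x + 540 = (x + 4)*(x^4 - 2*x^3 - 24*x^2 + 18*x + 135) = (x + 3)*(x + 4)*(x^3 - 5*x^2 - 9*x + 45) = (x - 5)*(x + 3)*(x + 4)*(x^2 - 9) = (x - 5)*(x - 3)*(x + 3)*(x + 4)*(x + 3)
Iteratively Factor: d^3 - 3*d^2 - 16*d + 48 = (d - 4)*(d^2 + d - 12) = (d - 4)*(d + 4)*(d - 3)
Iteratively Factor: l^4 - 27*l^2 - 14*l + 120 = (l - 2)*(l^3 + 2*l^2 - 23*l - 60) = (l - 2)*(l + 3)*(l^2 - l - 20) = (l - 2)*(l + 3)*(l + 4)*(l - 5)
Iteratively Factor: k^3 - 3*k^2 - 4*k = (k + 1)*(k^2 - 4*k) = (k - 4)*(k + 1)*(k)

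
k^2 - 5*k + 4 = (k - 4)*(k - 1)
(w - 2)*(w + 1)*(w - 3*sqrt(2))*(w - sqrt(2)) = w^4 - 4*sqrt(2)*w^3 - w^3 + 4*w^2 + 4*sqrt(2)*w^2 - 6*w + 8*sqrt(2)*w - 12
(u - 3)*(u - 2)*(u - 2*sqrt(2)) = u^3 - 5*u^2 - 2*sqrt(2)*u^2 + 6*u + 10*sqrt(2)*u - 12*sqrt(2)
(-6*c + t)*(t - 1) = -6*c*t + 6*c + t^2 - t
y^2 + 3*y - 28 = (y - 4)*(y + 7)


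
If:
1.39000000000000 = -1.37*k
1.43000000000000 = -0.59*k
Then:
No Solution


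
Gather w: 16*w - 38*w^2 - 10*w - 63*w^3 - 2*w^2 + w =-63*w^3 - 40*w^2 + 7*w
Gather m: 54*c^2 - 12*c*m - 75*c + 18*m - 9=54*c^2 - 75*c + m*(18 - 12*c) - 9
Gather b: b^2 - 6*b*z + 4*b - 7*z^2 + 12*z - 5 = b^2 + b*(4 - 6*z) - 7*z^2 + 12*z - 5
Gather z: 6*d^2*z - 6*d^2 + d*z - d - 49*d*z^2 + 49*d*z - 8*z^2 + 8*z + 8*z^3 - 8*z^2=-6*d^2 - d + 8*z^3 + z^2*(-49*d - 16) + z*(6*d^2 + 50*d + 8)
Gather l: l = l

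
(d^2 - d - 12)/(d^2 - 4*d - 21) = (d - 4)/(d - 7)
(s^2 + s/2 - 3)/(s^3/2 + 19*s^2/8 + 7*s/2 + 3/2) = 4*(2*s - 3)/(4*s^2 + 11*s + 6)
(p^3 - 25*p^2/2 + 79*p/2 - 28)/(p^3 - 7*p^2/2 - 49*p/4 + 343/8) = 4*(p^2 - 9*p + 8)/(4*p^2 - 49)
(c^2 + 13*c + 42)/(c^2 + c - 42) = (c + 6)/(c - 6)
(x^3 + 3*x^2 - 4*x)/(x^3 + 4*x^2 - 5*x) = (x + 4)/(x + 5)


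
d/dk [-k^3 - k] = -3*k^2 - 1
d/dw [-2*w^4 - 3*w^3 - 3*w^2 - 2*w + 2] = -8*w^3 - 9*w^2 - 6*w - 2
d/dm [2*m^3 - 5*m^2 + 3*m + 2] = 6*m^2 - 10*m + 3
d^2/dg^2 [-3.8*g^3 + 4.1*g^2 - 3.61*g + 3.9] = 8.2 - 22.8*g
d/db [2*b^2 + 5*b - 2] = 4*b + 5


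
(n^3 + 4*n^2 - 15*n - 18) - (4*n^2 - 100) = n^3 - 15*n + 82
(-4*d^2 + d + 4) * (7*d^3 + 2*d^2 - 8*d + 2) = -28*d^5 - d^4 + 62*d^3 - 8*d^2 - 30*d + 8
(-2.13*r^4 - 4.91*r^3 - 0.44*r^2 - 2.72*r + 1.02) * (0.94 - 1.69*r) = 3.5997*r^5 + 6.2957*r^4 - 3.8718*r^3 + 4.1832*r^2 - 4.2806*r + 0.9588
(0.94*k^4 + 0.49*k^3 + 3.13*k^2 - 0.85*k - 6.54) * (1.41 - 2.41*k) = -2.2654*k^5 + 0.1445*k^4 - 6.8524*k^3 + 6.4618*k^2 + 14.5629*k - 9.2214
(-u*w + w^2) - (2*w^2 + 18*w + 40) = -u*w - w^2 - 18*w - 40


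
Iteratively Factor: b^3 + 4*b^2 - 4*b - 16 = (b + 4)*(b^2 - 4) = (b + 2)*(b + 4)*(b - 2)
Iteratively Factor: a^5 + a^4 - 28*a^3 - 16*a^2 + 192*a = (a - 3)*(a^4 + 4*a^3 - 16*a^2 - 64*a) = (a - 3)*(a + 4)*(a^3 - 16*a) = (a - 3)*(a + 4)^2*(a^2 - 4*a) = a*(a - 3)*(a + 4)^2*(a - 4)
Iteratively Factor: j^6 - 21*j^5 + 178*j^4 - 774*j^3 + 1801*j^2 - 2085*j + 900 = (j - 4)*(j^5 - 17*j^4 + 110*j^3 - 334*j^2 + 465*j - 225) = (j - 4)*(j - 3)*(j^4 - 14*j^3 + 68*j^2 - 130*j + 75) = (j - 4)*(j - 3)*(j - 1)*(j^3 - 13*j^2 + 55*j - 75) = (j - 4)*(j - 3)^2*(j - 1)*(j^2 - 10*j + 25) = (j - 5)*(j - 4)*(j - 3)^2*(j - 1)*(j - 5)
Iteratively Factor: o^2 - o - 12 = (o - 4)*(o + 3)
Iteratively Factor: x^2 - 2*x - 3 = (x - 3)*(x + 1)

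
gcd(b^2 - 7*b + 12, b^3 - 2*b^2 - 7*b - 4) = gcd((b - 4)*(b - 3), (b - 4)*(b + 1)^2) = b - 4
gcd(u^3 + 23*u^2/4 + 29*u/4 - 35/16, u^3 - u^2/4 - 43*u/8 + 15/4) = u + 5/2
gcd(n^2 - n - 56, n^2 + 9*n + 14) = n + 7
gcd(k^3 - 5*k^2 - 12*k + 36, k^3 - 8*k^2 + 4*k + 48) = k - 6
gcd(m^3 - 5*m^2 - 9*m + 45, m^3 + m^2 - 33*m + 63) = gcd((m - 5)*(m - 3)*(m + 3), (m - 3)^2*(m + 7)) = m - 3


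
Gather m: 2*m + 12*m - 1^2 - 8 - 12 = 14*m - 21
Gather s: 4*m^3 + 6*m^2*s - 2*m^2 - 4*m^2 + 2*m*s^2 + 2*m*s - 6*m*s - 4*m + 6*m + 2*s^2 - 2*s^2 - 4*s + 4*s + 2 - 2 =4*m^3 - 6*m^2 + 2*m*s^2 + 2*m + s*(6*m^2 - 4*m)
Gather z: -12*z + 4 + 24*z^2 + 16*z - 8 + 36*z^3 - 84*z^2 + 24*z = 36*z^3 - 60*z^2 + 28*z - 4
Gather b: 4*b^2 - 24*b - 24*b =4*b^2 - 48*b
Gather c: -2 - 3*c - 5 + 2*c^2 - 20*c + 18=2*c^2 - 23*c + 11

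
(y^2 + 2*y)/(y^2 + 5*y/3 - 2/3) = 3*y/(3*y - 1)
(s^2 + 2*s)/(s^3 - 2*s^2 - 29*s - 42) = s/(s^2 - 4*s - 21)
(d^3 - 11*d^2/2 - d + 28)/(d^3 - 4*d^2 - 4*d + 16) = (d - 7/2)/(d - 2)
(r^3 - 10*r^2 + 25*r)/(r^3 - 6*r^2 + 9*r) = (r^2 - 10*r + 25)/(r^2 - 6*r + 9)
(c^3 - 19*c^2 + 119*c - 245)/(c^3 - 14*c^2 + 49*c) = (c - 5)/c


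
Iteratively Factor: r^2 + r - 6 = (r - 2)*(r + 3)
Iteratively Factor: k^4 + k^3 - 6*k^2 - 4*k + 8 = (k + 2)*(k^3 - k^2 - 4*k + 4) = (k - 1)*(k + 2)*(k^2 - 4) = (k - 2)*(k - 1)*(k + 2)*(k + 2)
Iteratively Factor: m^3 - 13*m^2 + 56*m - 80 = (m - 5)*(m^2 - 8*m + 16) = (m - 5)*(m - 4)*(m - 4)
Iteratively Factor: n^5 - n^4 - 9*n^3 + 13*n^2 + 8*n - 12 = (n - 1)*(n^4 - 9*n^2 + 4*n + 12) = (n - 1)*(n + 1)*(n^3 - n^2 - 8*n + 12) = (n - 2)*(n - 1)*(n + 1)*(n^2 + n - 6) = (n - 2)^2*(n - 1)*(n + 1)*(n + 3)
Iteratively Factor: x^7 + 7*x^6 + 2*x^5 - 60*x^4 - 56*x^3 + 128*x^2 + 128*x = (x + 1)*(x^6 + 6*x^5 - 4*x^4 - 56*x^3 + 128*x) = (x + 1)*(x + 4)*(x^5 + 2*x^4 - 12*x^3 - 8*x^2 + 32*x) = (x + 1)*(x + 2)*(x + 4)*(x^4 - 12*x^2 + 16*x) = (x - 2)*(x + 1)*(x + 2)*(x + 4)*(x^3 + 2*x^2 - 8*x) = x*(x - 2)*(x + 1)*(x + 2)*(x + 4)*(x^2 + 2*x - 8) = x*(x - 2)*(x + 1)*(x + 2)*(x + 4)^2*(x - 2)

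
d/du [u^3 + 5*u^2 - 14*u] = 3*u^2 + 10*u - 14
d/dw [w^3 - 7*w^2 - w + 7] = 3*w^2 - 14*w - 1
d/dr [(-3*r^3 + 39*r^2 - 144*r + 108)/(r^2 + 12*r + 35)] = 3*(-r^4 - 24*r^3 + 99*r^2 + 838*r - 2112)/(r^4 + 24*r^3 + 214*r^2 + 840*r + 1225)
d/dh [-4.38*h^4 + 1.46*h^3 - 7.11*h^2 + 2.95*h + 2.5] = -17.52*h^3 + 4.38*h^2 - 14.22*h + 2.95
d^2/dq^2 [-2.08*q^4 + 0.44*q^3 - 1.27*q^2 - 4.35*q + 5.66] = -24.96*q^2 + 2.64*q - 2.54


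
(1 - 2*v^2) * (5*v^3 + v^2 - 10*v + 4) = -10*v^5 - 2*v^4 + 25*v^3 - 7*v^2 - 10*v + 4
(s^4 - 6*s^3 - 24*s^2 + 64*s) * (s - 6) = s^5 - 12*s^4 + 12*s^3 + 208*s^2 - 384*s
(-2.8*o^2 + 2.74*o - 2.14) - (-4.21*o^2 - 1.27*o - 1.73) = 1.41*o^2 + 4.01*o - 0.41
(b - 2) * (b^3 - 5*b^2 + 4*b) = b^4 - 7*b^3 + 14*b^2 - 8*b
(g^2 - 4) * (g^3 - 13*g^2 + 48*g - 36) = g^5 - 13*g^4 + 44*g^3 + 16*g^2 - 192*g + 144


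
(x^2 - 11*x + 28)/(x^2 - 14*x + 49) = (x - 4)/(x - 7)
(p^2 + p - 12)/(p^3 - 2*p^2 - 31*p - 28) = (p - 3)/(p^2 - 6*p - 7)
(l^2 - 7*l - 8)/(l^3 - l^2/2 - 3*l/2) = 2*(l - 8)/(l*(2*l - 3))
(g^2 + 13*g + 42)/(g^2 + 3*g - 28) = (g + 6)/(g - 4)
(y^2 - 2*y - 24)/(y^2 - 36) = (y + 4)/(y + 6)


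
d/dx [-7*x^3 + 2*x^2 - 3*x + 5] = -21*x^2 + 4*x - 3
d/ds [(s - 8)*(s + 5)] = 2*s - 3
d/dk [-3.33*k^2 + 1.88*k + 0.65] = 1.88 - 6.66*k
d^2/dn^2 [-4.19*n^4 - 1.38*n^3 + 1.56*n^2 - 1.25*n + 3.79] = -50.28*n^2 - 8.28*n + 3.12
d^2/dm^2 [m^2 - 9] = 2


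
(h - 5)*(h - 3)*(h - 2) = h^3 - 10*h^2 + 31*h - 30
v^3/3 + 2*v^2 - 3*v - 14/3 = (v/3 + 1/3)*(v - 2)*(v + 7)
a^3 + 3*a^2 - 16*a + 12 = (a - 2)*(a - 1)*(a + 6)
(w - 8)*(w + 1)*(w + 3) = w^3 - 4*w^2 - 29*w - 24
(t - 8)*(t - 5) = t^2 - 13*t + 40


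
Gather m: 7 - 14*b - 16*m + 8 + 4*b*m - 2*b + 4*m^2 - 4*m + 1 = -16*b + 4*m^2 + m*(4*b - 20) + 16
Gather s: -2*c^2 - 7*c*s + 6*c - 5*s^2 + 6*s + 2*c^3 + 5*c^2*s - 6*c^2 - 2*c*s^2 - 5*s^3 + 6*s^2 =2*c^3 - 8*c^2 + 6*c - 5*s^3 + s^2*(1 - 2*c) + s*(5*c^2 - 7*c + 6)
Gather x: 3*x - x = 2*x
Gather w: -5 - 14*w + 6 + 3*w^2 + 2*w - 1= 3*w^2 - 12*w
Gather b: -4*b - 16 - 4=-4*b - 20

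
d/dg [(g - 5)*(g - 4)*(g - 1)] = 3*g^2 - 20*g + 29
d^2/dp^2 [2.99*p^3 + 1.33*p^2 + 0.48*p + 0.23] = 17.94*p + 2.66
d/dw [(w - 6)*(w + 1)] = 2*w - 5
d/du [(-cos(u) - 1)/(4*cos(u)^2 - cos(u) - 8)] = (4*sin(u)^2 - 8*cos(u) - 11)*sin(u)/(-4*cos(u)^2 + cos(u) + 8)^2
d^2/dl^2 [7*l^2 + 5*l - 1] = 14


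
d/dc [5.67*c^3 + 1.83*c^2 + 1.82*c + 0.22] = 17.01*c^2 + 3.66*c + 1.82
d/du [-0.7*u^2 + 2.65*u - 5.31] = 2.65 - 1.4*u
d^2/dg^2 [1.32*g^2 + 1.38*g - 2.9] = 2.64000000000000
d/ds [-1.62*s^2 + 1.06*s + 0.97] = 1.06 - 3.24*s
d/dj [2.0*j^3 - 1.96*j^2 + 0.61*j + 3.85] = 6.0*j^2 - 3.92*j + 0.61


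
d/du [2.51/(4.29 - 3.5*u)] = 8.785/(3.5*u - 4.29)^2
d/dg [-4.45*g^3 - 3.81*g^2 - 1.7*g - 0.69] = -13.35*g^2 - 7.62*g - 1.7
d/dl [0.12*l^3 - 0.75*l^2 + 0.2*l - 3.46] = 0.36*l^2 - 1.5*l + 0.2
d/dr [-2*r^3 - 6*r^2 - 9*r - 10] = -6*r^2 - 12*r - 9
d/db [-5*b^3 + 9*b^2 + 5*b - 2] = -15*b^2 + 18*b + 5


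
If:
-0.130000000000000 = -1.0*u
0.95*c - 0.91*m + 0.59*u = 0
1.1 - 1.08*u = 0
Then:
No Solution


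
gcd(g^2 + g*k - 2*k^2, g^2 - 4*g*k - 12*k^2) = g + 2*k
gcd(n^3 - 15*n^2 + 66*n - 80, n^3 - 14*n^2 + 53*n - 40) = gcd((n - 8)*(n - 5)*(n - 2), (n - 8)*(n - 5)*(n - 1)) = n^2 - 13*n + 40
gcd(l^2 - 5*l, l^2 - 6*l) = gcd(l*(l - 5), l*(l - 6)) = l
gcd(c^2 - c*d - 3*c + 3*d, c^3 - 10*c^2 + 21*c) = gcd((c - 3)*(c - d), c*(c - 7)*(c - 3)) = c - 3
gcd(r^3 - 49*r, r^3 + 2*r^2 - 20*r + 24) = 1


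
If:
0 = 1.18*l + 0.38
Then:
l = -0.32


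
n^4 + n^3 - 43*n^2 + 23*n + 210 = (n - 5)*(n - 3)*(n + 2)*(n + 7)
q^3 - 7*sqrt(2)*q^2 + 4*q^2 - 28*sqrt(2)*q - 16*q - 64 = (q + 4)*(q - 8*sqrt(2))*(q + sqrt(2))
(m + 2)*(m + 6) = m^2 + 8*m + 12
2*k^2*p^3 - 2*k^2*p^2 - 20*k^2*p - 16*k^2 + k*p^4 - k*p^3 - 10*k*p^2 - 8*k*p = (2*k + p)*(p - 4)*(p + 2)*(k*p + k)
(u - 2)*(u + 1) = u^2 - u - 2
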